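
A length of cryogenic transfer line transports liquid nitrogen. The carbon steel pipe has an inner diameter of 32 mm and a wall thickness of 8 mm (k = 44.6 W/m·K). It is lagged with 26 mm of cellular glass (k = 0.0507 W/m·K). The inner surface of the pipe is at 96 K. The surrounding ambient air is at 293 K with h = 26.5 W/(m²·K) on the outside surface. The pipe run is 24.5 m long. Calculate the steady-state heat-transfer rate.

Q ≈ 1990 W

Per-layer cylindrical resistances, series-summed:
R_carbon steel pipe wall = ln(24/16)/(2π×44.6×24.5) = 5.906×10^-5 K/W
R_cellular glass = ln(50/24)/(2π×0.0507×24.5) = 0.09404 K/W
R_outer film = 1/(h_o·2πr_oL) = 1/(26.5×2π×0.05×24.5) = 0.004903 K/W
R_total = 0.099 K/W
Q = ΔT/R_total = 197/0.099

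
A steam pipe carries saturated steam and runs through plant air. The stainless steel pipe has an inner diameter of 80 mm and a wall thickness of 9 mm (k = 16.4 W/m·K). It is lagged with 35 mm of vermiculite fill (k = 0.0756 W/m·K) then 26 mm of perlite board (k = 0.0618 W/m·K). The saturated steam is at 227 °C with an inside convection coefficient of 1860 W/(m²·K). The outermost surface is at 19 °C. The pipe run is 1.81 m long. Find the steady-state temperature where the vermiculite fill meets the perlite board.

For a radial system each layer contributes R = ln(r_out/r_in)/(2πkL); films add R = 1/(hA).
R_inner film = 1/(h_i·2πr₁L) = 1/(1860×2π×0.04×1.81) = 0.001182 K/W
R_stainless steel pipe wall = ln(49/40)/(2π×16.4×1.81) = 0.001088 K/W
R_vermiculite fill = ln(84/49)/(2π×0.0756×1.81) = 0.6269 K/W
R_perlite board = ln(110/84)/(2π×0.0618×1.81) = 0.3837 K/W
R_total = 1.013 K/W
Q = ΔT/R_total = 208/1.013
Q = 205 W
T_interface = T_inner − Q·ΣR(inner→interface) = 227 − 205×0.6292

T ≈ 97.8 °C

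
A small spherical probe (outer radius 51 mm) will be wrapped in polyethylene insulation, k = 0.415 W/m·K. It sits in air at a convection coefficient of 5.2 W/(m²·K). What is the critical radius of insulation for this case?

For a sphere r_cr = 2k/h = 2×0.415/5.2
r_cr = 160 mm; since the bare radius (51 mm) is below r_cr, adding a thin layer of insulation will *increase* heat loss.

r_cr ≈ 160 mm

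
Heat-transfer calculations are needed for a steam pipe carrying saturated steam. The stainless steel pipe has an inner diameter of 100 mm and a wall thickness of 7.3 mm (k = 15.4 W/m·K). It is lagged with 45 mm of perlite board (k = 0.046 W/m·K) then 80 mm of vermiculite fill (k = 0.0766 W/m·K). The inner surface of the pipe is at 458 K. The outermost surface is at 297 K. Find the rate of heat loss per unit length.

For a radial system each layer contributes R = ln(r_out/r_in)/(2πkL); films add R = 1/(hA).
R_stainless steel pipe wall = ln(57.3/50)/(2π×15.4×1) = 0.001408 K/W
R_perlite board = ln(102.3/57.3)/(2π×0.046×1) = 2.005 K/W
R_vermiculite fill = ln(182.3/102.3)/(2π×0.0766×1) = 1.2 K/W
R_total = 3.207 K/W
Q = ΔT/R_total = 161/3.207

q′ ≈ 50.2 W/m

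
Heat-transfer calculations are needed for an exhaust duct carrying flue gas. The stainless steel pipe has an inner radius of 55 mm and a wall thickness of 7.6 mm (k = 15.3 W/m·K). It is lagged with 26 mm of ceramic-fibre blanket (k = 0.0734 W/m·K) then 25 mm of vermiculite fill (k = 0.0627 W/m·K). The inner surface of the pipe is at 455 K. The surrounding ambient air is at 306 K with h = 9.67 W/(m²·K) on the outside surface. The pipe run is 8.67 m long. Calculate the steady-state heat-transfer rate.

Treating each annulus and film as a series resistance:
R_stainless steel pipe wall = ln(62.6/55)/(2π×15.3×8.67) = 1.553×10^-4 K/W
R_ceramic-fibre blanket = ln(88.6/62.6)/(2π×0.0734×8.67) = 0.08687 K/W
R_vermiculite fill = ln(113.6/88.6)/(2π×0.0627×8.67) = 0.07277 K/W
R_outer film = 1/(h_o·2πr_oL) = 1/(9.67×2π×0.1136×8.67) = 0.01671 K/W
R_total = 0.1765 K/W
Q = ΔT/R_total = 149/0.1765

Q ≈ 844 W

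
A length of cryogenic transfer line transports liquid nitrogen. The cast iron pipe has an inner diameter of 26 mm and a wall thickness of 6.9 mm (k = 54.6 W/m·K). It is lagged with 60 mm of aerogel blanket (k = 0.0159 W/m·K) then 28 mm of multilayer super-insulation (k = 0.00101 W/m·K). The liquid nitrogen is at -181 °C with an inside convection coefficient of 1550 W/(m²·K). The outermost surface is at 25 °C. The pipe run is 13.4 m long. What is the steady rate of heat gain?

Q ≈ 45.1 W

Cylindrical conduction, so R = ln(r₂/r₁)/(2πkL) per layer, in series:
R_inner film = 1/(h_i·2πr₁L) = 1/(1550×2π×0.013×13.4) = 5.894×10^-4 K/W
R_cast iron pipe wall = ln(19.9/13)/(2π×54.6×13.4) = 9.262×10^-5 K/W
R_aerogel blanket = ln(79.9/19.9)/(2π×0.0159×13.4) = 1.038 K/W
R_multilayer super-insulation = ln(107.9/79.9)/(2π×0.00101×13.4) = 3.533 K/W
R_total = 4.572 K/W
Q = ΔT/R_total = 206/4.572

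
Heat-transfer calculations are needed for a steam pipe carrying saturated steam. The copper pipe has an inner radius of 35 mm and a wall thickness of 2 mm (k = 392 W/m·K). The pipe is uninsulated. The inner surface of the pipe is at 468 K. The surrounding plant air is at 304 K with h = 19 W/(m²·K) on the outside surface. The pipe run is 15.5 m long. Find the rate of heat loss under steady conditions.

Radial resistances (cylindrical: R_cond = ln(r_o/r_i)/(2πkL), R_conv = 1/(h·2πrL)):
R_copper pipe wall = ln(37/35)/(2π×392×15.5) = 1.456×10^-6 K/W
R_outer film = 1/(h_o·2πr_oL) = 1/(19×2π×0.037×15.5) = 0.01461 K/W
R_total = 0.01461 K/W
Q = ΔT/R_total = 164/0.01461

Q ≈ 11200 W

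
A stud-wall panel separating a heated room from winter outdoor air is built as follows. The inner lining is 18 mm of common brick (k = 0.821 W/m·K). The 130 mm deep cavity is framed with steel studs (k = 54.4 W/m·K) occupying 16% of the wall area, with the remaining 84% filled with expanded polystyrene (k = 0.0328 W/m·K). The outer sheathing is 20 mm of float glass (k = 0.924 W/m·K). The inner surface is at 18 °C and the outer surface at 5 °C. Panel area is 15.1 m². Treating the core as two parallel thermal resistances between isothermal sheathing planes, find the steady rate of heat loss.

Sheathing layers in series; stud and cavity paths in parallel between them.
R_inner = 0.018/(0.821×15.1) = 0.001452 K/W
R_stud  = 0.13/(54.4×0.16×15.1) = 9.891×10^-4 K/W
R_cav   = 0.13/(0.0328×0.84×15.1) = 0.3125 K/W
1/R_core = 1/R_stud + 1/R_cav → R_core = 9.86×10^-4 K/W
R_outer = 0.02/(0.924×15.1) = 0.001433 K/W
R_total = 0.003871 K/W
Q = ΔT/R_total = 13/0.003871

Q ≈ 3360 W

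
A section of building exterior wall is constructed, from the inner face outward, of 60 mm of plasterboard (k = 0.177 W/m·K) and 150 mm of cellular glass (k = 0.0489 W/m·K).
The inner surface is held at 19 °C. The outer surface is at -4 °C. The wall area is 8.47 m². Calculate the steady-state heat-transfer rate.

Series thermal resistances:
R_plasterboard = L/(kA) = 0.06/(0.177×8.47) = 0.04002 K/W
R_cellular glass = L/(kA) = 0.15/(0.0489×8.47) = 0.3622 K/W
R_total = 0.4022 K/W
Q = ΔT / R_total = 23 / 0.4022

Q ≈ 57.2 W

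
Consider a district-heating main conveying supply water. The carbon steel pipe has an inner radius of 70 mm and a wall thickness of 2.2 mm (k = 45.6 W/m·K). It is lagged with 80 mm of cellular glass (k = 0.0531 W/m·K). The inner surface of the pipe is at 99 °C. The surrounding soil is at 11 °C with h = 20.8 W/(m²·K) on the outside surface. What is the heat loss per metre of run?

q′ ≈ 38.5 W/m

Cylindrical conduction, so R = ln(r₂/r₁)/(2πkL) per layer, in series:
R_carbon steel pipe wall = ln(72.2/70)/(2π×45.6×1) = 1.08×10^-4 K/W
R_cellular glass = ln(152.2/72.2)/(2π×0.0531×1) = 2.235 K/W
R_outer film = 1/(h_o·2πr_oL) = 1/(20.8×2π×0.1522×1) = 0.05027 K/W
R_total = 2.286 K/W
Q = ΔT/R_total = 88/2.286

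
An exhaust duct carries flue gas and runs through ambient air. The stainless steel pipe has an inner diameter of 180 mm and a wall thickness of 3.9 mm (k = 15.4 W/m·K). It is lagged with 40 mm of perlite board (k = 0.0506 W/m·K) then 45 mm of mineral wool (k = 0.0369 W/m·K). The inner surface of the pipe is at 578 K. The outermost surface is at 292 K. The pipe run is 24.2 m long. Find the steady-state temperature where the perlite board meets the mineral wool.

Treating each annulus and film as a series resistance:
R_stainless steel pipe wall = ln(93.9/90)/(2π×15.4×24.2) = 1.812×10^-5 K/W
R_perlite board = ln(133.9/93.9)/(2π×0.0506×24.2) = 0.04612 K/W
R_mineral wool = ln(178.9/133.9)/(2π×0.0369×24.2) = 0.05164 K/W
R_total = 0.09778 K/W
Q = ΔT/R_total = 286/0.09778
Q = 2920 W
T_interface = T_inner − Q·ΣR(inner→interface) = 578 − 2920×0.04614

T ≈ 443 K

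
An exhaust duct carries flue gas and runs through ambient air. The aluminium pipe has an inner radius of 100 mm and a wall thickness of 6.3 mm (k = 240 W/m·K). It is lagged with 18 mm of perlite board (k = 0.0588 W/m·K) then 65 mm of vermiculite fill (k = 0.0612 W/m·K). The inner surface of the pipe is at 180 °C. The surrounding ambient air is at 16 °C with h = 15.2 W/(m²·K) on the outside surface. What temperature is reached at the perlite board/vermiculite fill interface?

Radial resistances (cylindrical: R_cond = ln(r_o/r_i)/(2πkL), R_conv = 1/(h·2πrL)):
R_aluminium pipe wall = ln(106.3/100)/(2π×240×1) = 4.051×10^-5 K/W
R_perlite board = ln(124.3/106.3)/(2π×0.0588×1) = 0.4234 K/W
R_vermiculite fill = ln(189.3/124.3)/(2π×0.0612×1) = 1.094 K/W
R_outer film = 1/(h_o·2πr_oL) = 1/(15.2×2π×0.1893×1) = 0.05531 K/W
R_total = 1.573 K/W
Q = ΔT/R_total = 164/1.573
Q = 104 W/m
T_interface = T_inner − Q·ΣR(inner→interface) = 180 − 104×0.4235

T ≈ 136 °C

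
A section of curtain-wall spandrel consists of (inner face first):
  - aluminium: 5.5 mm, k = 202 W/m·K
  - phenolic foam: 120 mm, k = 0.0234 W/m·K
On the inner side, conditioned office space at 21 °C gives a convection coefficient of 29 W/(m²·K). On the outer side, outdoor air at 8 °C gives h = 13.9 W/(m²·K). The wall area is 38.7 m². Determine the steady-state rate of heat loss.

Using the resistance-network approach (series):
R_inner film = 1/(h_i·A) = 1/(29×38.7) = 8.91×10^-4 K/W
R_aluminium = L/(kA) = 0.0055/(202×38.7) = 7.036×10^-7 K/W
R_phenolic foam = L/(kA) = 0.12/(0.0234×38.7) = 0.1325 K/W
R_outer film = 1/(h_o·A) = 1/(13.9×38.7) = 0.001859 K/W
R_total = 0.1353 K/W
Q = ΔT / R_total = 13 / 0.1353

Q ≈ 96.1 W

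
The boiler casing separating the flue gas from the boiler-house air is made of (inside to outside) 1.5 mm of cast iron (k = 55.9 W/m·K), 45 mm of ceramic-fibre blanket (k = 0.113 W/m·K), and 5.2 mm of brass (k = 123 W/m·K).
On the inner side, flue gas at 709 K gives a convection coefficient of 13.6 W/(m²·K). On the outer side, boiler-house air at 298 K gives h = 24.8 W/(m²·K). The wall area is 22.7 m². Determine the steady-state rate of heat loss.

Model the wall as resistances in series:
R_inner film = 1/(h_i·A) = 1/(13.6×22.7) = 0.003239 K/W
R_cast iron = L/(kA) = 0.0015/(55.9×22.7) = 1.182×10^-6 K/W
R_ceramic-fibre blanket = L/(kA) = 0.045/(0.113×22.7) = 0.01754 K/W
R_brass = L/(kA) = 0.0052/(123×22.7) = 1.862×10^-6 K/W
R_outer film = 1/(h_o·A) = 1/(24.8×22.7) = 0.001776 K/W
R_total = 0.02256 K/W
Q = ΔT / R_total = 411 / 0.02256

Q ≈ 18200 W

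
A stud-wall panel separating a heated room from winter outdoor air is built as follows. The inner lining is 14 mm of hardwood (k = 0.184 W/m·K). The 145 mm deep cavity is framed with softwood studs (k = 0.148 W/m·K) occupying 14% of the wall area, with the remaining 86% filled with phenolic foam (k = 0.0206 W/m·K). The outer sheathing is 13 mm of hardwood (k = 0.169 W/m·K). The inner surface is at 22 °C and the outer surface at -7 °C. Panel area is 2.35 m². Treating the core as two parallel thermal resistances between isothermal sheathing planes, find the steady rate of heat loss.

Sheathing layers in series; stud and cavity paths in parallel between them.
R_inner = 0.014/(0.184×2.35) = 0.03238 K/W
R_stud  = 0.145/(0.148×0.14×2.35) = 2.978 K/W
R_cav   = 0.145/(0.0206×0.86×2.35) = 3.483 K/W
1/R_core = 1/R_stud + 1/R_cav → R_core = 1.605 K/W
R_outer = 0.013/(0.169×2.35) = 0.03273 K/W
R_total = 1.67 K/W
Q = ΔT/R_total = 29/1.67

Q ≈ 17.4 W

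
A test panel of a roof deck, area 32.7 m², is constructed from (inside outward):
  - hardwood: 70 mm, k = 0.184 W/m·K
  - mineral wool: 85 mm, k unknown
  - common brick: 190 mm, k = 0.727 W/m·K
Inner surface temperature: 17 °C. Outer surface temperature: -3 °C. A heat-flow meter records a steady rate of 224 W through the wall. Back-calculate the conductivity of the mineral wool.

k ≈ 0.0373 W/(m·K)

Treating each layer as a thermal resistance in series:
R_hardwood = L/(kA) = 0.07/(0.184×32.7) = 0.01163 K/W
R_common brick = L/(kA) = 0.19/(0.727×32.7) = 0.007992 K/W
Sum of known resistances R_other = 0.01963 K/W
Total R = ΔT/Q = 20/224 = 0.08929 K/W
R_mineral wool = R_total − R_other = 0.06966 K/W
k = L/(R·A) = 0.085/(0.06966×32.7)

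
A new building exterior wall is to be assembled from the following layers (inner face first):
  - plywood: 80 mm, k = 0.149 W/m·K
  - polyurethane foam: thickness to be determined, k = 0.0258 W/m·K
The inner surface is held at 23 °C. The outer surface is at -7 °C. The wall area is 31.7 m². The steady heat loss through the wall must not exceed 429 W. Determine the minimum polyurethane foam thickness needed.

L ≈ 43.3 mm

Treating each layer as a thermal resistance in series:
R_plywood = L/(kA) = 0.08/(0.149×31.7) = 0.01694 K/W
Sum of the known resistances R_other = 0.01694 K/W
Required total resistance R_tot = ΔT/Q_allow = 30/429 = 0.06993 K/W
R_polyurethane foam = R_tot − R_other = 0.05299 K/W
L = R·k·A = 0.05299×0.0258×31.7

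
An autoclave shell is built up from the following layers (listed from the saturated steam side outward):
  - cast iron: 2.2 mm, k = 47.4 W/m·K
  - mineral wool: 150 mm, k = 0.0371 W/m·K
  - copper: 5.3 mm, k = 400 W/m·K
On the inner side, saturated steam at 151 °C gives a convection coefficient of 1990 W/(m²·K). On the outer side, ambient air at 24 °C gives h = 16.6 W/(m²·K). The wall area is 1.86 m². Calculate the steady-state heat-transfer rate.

Using the resistance-network approach (series):
R_inner film = 1/(h_i·A) = 1/(1990×1.86) = 2.702×10^-4 K/W
R_cast iron = L/(kA) = 0.0022/(47.4×1.86) = 2.495×10^-5 K/W
R_mineral wool = L/(kA) = 0.15/(0.0371×1.86) = 2.174 K/W
R_copper = L/(kA) = 0.0053/(400×1.86) = 7.124×10^-6 K/W
R_outer film = 1/(h_o·A) = 1/(16.6×1.86) = 0.03239 K/W
R_total = 2.206 K/W
Q = ΔT / R_total = 127 / 2.206

Q ≈ 57.6 W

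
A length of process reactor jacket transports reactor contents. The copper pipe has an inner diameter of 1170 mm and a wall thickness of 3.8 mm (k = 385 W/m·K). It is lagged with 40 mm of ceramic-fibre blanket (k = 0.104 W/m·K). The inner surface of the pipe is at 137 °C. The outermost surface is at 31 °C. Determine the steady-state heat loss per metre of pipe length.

q′ ≈ 1050 W/m

For a radial system each layer contributes R = ln(r_out/r_in)/(2πkL); films add R = 1/(hA).
R_copper pipe wall = ln(588.8/585)/(2π×385×1) = 2.677×10^-6 K/W
R_ceramic-fibre blanket = ln(628.8/588.8)/(2π×0.104×1) = 0.1006 K/W
R_total = 0.1006 K/W
Q = ΔT/R_total = 106/0.1006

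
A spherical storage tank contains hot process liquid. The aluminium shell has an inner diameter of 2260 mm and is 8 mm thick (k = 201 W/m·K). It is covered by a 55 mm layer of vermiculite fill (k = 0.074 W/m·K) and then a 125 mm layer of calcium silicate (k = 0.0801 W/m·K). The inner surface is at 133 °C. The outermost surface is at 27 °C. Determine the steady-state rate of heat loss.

Q ≈ 865 W

Spherical conduction: R = (1/r_in − 1/r_out)/(4πk) per layer; series-sum.
R_aluminium shell = (1/1.13 − 1/1.138)/(4π×201) = 2.463×10^-6 K/W
R_vermiculite fill = (1/1.138 − 1/1.193)/(4π×0.074) = 0.04357 K/W
R_calcium silicate = (1/1.193 − 1/1.318)/(4π×0.0801) = 0.07898 K/W
R_total = 0.1225 K/W
Q = ΔT/R_total = 106/0.1225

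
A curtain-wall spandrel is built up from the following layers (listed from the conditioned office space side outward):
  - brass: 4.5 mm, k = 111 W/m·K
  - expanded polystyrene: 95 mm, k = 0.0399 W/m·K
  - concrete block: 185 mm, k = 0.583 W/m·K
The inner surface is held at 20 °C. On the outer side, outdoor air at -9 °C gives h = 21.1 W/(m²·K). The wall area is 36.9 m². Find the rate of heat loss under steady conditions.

Q ≈ 390 W

Using the resistance-network approach (series):
R_brass = L/(kA) = 0.0045/(111×36.9) = 1.099×10^-6 K/W
R_expanded polystyrene = L/(kA) = 0.095/(0.0399×36.9) = 0.06452 K/W
R_concrete block = L/(kA) = 0.185/(0.583×36.9) = 0.0086 K/W
R_outer film = 1/(h_o·A) = 1/(21.1×36.9) = 0.001284 K/W
R_total = 0.07441 K/W
Q = ΔT / R_total = 29 / 0.07441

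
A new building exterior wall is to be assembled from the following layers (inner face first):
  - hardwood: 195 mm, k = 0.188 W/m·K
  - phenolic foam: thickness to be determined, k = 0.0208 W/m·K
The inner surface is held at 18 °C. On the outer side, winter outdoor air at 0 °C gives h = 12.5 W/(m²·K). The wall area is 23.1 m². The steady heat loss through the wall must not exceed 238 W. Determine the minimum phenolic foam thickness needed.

Using the resistance-network approach (series):
R_hardwood = L/(kA) = 0.195/(0.188×23.1) = 0.0449 K/W
R_outer film = 1/(h_o·A) = 1/(12.5×23.1) = 0.003463 K/W
Sum of the known resistances R_other = 0.04837 K/W
Required total resistance R_tot = ΔT/Q_allow = 18/238 = 0.07563 K/W
R_phenolic foam = R_tot − R_other = 0.02727 K/W
L = R·k·A = 0.02727×0.0208×23.1

L ≈ 13.1 mm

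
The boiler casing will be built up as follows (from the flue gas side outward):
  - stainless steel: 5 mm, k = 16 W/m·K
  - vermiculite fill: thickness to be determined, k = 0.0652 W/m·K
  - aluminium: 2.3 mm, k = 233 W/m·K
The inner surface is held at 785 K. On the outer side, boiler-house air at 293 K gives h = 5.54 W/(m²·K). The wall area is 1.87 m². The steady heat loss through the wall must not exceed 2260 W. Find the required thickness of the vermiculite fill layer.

Model the wall as resistances in series:
R_stainless steel = L/(kA) = 0.005/(16×1.87) = 1.671×10^-4 K/W
R_aluminium = L/(kA) = 0.0023/(233×1.87) = 5.279×10^-6 K/W
R_outer film = 1/(h_o·A) = 1/(5.54×1.87) = 0.09653 K/W
Sum of the known resistances R_other = 0.0967 K/W
Required total resistance R_tot = ΔT/Q_allow = 492/2260 = 0.2177 K/W
R_vermiculite fill = R_tot − R_other = 0.121 K/W
L = R·k·A = 0.121×0.0652×1.87

L ≈ 14.8 mm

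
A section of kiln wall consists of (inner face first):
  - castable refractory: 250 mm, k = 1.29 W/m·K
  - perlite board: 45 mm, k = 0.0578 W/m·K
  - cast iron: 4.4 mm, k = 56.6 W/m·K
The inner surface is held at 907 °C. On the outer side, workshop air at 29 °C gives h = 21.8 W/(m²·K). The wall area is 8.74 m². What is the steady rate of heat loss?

Q ≈ 7540 W

Using the resistance-network approach (series):
R_castable refractory = L/(kA) = 0.25/(1.29×8.74) = 0.02217 K/W
R_perlite board = L/(kA) = 0.045/(0.0578×8.74) = 0.08908 K/W
R_cast iron = L/(kA) = 0.0044/(56.6×8.74) = 8.895×10^-6 K/W
R_outer film = 1/(h_o·A) = 1/(21.8×8.74) = 0.005248 K/W
R_total = 0.1165 K/W
Q = ΔT / R_total = 878 / 0.1165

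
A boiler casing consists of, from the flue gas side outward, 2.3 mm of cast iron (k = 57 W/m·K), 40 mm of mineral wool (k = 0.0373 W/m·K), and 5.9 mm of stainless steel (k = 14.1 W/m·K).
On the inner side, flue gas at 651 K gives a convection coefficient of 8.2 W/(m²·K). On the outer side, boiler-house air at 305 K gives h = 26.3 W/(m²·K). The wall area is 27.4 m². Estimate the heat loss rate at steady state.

Treating each layer as a thermal resistance in series:
R_inner film = 1/(h_i·A) = 1/(8.2×27.4) = 0.004451 K/W
R_cast iron = L/(kA) = 0.0023/(57×27.4) = 1.473×10^-6 K/W
R_mineral wool = L/(kA) = 0.04/(0.0373×27.4) = 0.03914 K/W
R_stainless steel = L/(kA) = 0.0059/(14.1×27.4) = 1.527×10^-5 K/W
R_outer film = 1/(h_o·A) = 1/(26.3×27.4) = 0.001388 K/W
R_total = 0.04499 K/W
Q = ΔT / R_total = 346 / 0.04499

Q ≈ 7690 W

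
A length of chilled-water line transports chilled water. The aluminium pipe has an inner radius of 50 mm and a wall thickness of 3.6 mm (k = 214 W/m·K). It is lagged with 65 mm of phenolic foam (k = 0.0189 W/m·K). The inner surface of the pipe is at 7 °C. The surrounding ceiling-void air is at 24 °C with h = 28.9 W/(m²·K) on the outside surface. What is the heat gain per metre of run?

Cylindrical conduction, so R = ln(r₂/r₁)/(2πkL) per layer, in series:
R_aluminium pipe wall = ln(53.6/50)/(2π×214×1) = 5.171×10^-5 K/W
R_phenolic foam = ln(118.6/53.6)/(2π×0.0189×1) = 6.688 K/W
R_outer film = 1/(h_o·2πr_oL) = 1/(28.9×2π×0.1186×1) = 0.04643 K/W
R_total = 6.734 K/W
Q = ΔT/R_total = 17/6.734

q′ ≈ 2.52 W/m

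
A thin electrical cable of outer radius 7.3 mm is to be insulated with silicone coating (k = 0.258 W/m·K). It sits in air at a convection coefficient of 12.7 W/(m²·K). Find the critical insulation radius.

For a cylinder r_cr = k/h = 0.258/12.7
r_cr = 20.3 mm; since the bare radius (7.3 mm) is below r_cr, adding a thin layer of insulation will *increase* heat loss.

r_cr ≈ 20.3 mm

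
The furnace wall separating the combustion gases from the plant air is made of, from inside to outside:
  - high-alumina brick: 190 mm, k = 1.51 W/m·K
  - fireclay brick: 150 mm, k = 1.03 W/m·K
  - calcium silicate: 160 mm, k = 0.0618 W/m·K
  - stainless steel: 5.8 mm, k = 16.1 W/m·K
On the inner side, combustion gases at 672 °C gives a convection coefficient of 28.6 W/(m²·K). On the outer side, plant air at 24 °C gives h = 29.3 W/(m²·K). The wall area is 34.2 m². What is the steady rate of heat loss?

Q ≈ 7560 W

Thermal resistances in series:
R_inner film = 1/(h_i·A) = 1/(28.6×34.2) = 0.001022 K/W
R_high-alumina brick = L/(kA) = 0.19/(1.51×34.2) = 0.003679 K/W
R_fireclay brick = L/(kA) = 0.15/(1.03×34.2) = 0.004258 K/W
R_calcium silicate = L/(kA) = 0.16/(0.0618×34.2) = 0.0757 K/W
R_stainless steel = L/(kA) = 0.0058/(16.1×34.2) = 1.053×10^-5 K/W
R_outer film = 1/(h_o·A) = 1/(29.3×34.2) = 9.979×10^-4 K/W
R_total = 0.08567 K/W
Q = ΔT / R_total = 648 / 0.08567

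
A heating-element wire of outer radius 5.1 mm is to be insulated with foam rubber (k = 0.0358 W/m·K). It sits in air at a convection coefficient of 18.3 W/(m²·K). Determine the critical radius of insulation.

r_cr ≈ 1.96 mm

For a cylinder r_cr = k/h = 0.0358/18.3
r_cr = 1.96 mm; since the bare radius (5.1 mm) is above r_cr, any added insulation will reduce heat loss.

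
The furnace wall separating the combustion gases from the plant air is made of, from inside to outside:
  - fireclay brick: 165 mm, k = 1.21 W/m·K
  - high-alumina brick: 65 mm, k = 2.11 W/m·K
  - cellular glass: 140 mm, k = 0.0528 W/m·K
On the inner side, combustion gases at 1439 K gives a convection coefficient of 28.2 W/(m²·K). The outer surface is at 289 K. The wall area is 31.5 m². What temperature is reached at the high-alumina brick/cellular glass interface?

Thermal resistances in series:
R_inner film = 1/(h_i·A) = 1/(28.2×31.5) = 0.001126 K/W
R_fireclay brick = L/(kA) = 0.165/(1.21×31.5) = 0.004329 K/W
R_high-alumina brick = L/(kA) = 0.065/(2.11×31.5) = 9.78×10^-4 K/W
R_cellular glass = L/(kA) = 0.14/(0.0528×31.5) = 0.08418 K/W
R_total = 0.09061 K/W;  Q = ΔT/R_total = 1150/0.09061 = 12690 W
T_interface = T_inner − Q·ΣR(inner→interface) = 1439 − 12700×0.006433

T ≈ 1360 K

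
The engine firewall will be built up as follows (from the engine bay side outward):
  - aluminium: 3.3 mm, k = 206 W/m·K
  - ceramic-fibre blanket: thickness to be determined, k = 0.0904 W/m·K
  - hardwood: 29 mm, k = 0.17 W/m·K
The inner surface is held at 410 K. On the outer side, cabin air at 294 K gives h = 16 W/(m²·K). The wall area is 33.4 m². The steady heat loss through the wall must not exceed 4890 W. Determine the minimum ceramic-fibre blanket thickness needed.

Treating each layer as a thermal resistance in series:
R_aluminium = L/(kA) = 0.0033/(206×33.4) = 4.796×10^-7 K/W
R_hardwood = L/(kA) = 0.029/(0.17×33.4) = 0.005107 K/W
R_outer film = 1/(h_o·A) = 1/(16×33.4) = 0.001871 K/W
Sum of the known resistances R_other = 0.006979 K/W
Required total resistance R_tot = ΔT/Q_allow = 116/4890 = 0.02372 K/W
R_ceramic-fibre blanket = R_tot − R_other = 0.01674 K/W
L = R·k·A = 0.01674×0.0904×33.4

L ≈ 50.6 mm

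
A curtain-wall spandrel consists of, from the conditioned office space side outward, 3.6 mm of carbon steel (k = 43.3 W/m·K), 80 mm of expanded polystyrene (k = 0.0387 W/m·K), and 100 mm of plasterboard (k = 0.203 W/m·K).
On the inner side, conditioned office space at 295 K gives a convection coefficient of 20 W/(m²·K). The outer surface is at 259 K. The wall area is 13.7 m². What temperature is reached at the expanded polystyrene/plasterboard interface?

Treating each layer as a thermal resistance in series:
R_inner film = 1/(h_i·A) = 1/(20×13.7) = 0.00365 K/W
R_carbon steel = L/(kA) = 0.0036/(43.3×13.7) = 6.069×10^-6 K/W
R_expanded polystyrene = L/(kA) = 0.08/(0.0387×13.7) = 0.1509 K/W
R_plasterboard = L/(kA) = 0.1/(0.203×13.7) = 0.03596 K/W
R_total = 0.1905 K/W;  Q = ΔT/R_total = 36/0.1905 = 189 W
T_interface = T_inner − Q·ΣR(inner→interface) = 295 − 189×0.1545

T ≈ 266 K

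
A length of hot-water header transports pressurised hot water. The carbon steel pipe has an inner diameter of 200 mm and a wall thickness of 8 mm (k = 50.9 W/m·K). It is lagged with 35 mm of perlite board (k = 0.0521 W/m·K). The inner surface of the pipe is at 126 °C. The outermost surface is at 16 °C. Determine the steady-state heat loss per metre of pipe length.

Per-layer cylindrical resistances, series-summed:
R_carbon steel pipe wall = ln(108/100)/(2π×50.9×1) = 2.406×10^-4 K/W
R_perlite board = ln(143/108)/(2π×0.0521×1) = 0.8575 K/W
R_total = 0.8578 K/W
Q = ΔT/R_total = 110/0.8578

q′ ≈ 128 W/m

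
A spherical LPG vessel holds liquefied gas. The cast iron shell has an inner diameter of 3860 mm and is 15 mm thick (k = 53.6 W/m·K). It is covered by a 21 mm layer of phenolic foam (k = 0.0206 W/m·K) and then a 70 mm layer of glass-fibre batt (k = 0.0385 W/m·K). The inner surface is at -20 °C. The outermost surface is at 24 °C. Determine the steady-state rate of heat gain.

Q ≈ 767 W

Radial (spherical) resistances in series:
R_cast iron shell = (1/1.93 − 1/1.945)/(4π×53.6) = 5.933×10^-6 K/W
R_phenolic foam = (1/1.945 − 1/1.966)/(4π×0.0206) = 0.02121 K/W
R_glass-fibre batt = (1/1.966 − 1/2.036)/(4π×0.0385) = 0.03615 K/W
R_total = 0.05737 K/W
Q = ΔT/R_total = 44/0.05737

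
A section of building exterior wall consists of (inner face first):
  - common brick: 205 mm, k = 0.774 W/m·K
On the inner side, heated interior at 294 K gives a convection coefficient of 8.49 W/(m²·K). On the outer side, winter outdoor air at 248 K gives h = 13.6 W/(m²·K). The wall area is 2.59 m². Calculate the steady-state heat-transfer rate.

Q ≈ 261 W

Model the wall as resistances in series:
R_inner film = 1/(h_i·A) = 1/(8.49×2.59) = 0.04548 K/W
R_common brick = L/(kA) = 0.205/(0.774×2.59) = 0.1023 K/W
R_outer film = 1/(h_o·A) = 1/(13.6×2.59) = 0.02839 K/W
R_total = 0.1761 K/W
Q = ΔT / R_total = 46 / 0.1761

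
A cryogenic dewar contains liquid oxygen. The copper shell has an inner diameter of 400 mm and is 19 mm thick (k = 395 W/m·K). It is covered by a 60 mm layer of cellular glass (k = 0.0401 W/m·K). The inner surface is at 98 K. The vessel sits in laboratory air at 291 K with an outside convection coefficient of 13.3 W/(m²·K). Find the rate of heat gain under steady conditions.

Q ≈ 95.3 W

Radial (spherical) resistances in series:
R_copper shell = (1/0.2 − 1/0.219)/(4π×395) = 8.739×10^-5 K/W
R_cellular glass = (1/0.219 − 1/0.279)/(4π×0.0401) = 1.949 K/W
R_outer film = 1/(h·4πr_o²) = 1/(13.3×4π×0.279²) = 0.07687 K/W
R_total = 2.026 K/W
Q = ΔT/R_total = 193/2.026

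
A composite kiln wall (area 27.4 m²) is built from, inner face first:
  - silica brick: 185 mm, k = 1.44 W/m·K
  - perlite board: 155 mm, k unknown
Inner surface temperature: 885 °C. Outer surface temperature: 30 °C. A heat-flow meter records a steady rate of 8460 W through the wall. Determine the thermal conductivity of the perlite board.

k ≈ 0.0587 W/(m·K)

Series thermal resistances:
R_silica brick = L/(kA) = 0.185/(1.44×27.4) = 0.004689 K/W
Sum of known resistances R_other = 0.004689 K/W
Total R = ΔT/Q = 855/8460 = 0.1011 K/W
R_perlite board = R_total − R_other = 0.09638 K/W
k = L/(R·A) = 0.155/(0.09638×27.4)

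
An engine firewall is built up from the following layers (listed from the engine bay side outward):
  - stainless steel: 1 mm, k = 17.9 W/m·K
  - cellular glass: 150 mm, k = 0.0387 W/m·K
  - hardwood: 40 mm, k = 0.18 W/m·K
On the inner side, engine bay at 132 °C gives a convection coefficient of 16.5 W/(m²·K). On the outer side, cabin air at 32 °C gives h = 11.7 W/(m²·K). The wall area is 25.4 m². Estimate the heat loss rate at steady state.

Model the wall as resistances in series:
R_inner film = 1/(h_i·A) = 1/(16.5×25.4) = 0.002386 K/W
R_stainless steel = L/(kA) = 0.001/(17.9×25.4) = 2.199×10^-6 K/W
R_cellular glass = L/(kA) = 0.15/(0.0387×25.4) = 0.1526 K/W
R_hardwood = L/(kA) = 0.04/(0.18×25.4) = 0.008749 K/W
R_outer film = 1/(h_o·A) = 1/(11.7×25.4) = 0.003365 K/W
R_total = 0.1671 K/W
Q = ΔT / R_total = 100 / 0.1671

Q ≈ 598 W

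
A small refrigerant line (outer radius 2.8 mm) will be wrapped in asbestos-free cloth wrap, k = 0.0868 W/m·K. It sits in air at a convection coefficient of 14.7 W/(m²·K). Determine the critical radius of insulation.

r_cr ≈ 5.9 mm

For a cylinder r_cr = k/h = 0.0868/14.7
r_cr = 5.9 mm; since the bare radius (2.8 mm) is below r_cr, adding a thin layer of insulation will *increase* heat loss.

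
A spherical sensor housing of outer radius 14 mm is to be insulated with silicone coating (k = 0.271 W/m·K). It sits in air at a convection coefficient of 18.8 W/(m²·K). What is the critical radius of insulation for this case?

For a sphere r_cr = 2k/h = 2×0.271/18.8
r_cr = 28.8 mm; since the bare radius (14 mm) is below r_cr, adding a thin layer of insulation will *increase* heat loss.

r_cr ≈ 28.8 mm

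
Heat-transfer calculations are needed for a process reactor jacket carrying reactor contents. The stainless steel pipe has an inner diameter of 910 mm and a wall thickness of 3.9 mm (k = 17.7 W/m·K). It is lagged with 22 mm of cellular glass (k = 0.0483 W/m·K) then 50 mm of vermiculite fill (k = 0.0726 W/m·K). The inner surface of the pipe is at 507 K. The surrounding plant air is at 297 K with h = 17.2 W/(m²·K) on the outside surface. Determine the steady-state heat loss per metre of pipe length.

q′ ≈ 540 W/m

Cylindrical conduction, so R = ln(r₂/r₁)/(2πkL) per layer, in series:
R_stainless steel pipe wall = ln(458.9/455)/(2π×17.7×1) = 7.674×10^-5 K/W
R_cellular glass = ln(480.9/458.9)/(2π×0.0483×1) = 0.1543 K/W
R_vermiculite fill = ln(530.9/480.9)/(2π×0.0726×1) = 0.2168 K/W
R_outer film = 1/(h_o·2πr_oL) = 1/(17.2×2π×0.5309×1) = 0.01743 K/W
R_total = 0.3886 K/W
Q = ΔT/R_total = 210/0.3886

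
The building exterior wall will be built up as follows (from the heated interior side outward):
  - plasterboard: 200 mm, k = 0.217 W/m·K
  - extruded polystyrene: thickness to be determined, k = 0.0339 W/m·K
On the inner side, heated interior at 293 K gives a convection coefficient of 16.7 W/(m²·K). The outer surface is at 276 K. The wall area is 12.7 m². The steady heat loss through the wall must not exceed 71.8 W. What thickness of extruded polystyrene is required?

L ≈ 68.7 mm

Thermal resistances in series:
R_inner film = 1/(h_i·A) = 1/(16.7×12.7) = 0.004715 K/W
R_plasterboard = L/(kA) = 0.2/(0.217×12.7) = 0.07257 K/W
Sum of the known resistances R_other = 0.07729 K/W
Required total resistance R_tot = ΔT/Q_allow = 17/71.8 = 0.2368 K/W
R_extruded polystyrene = R_tot − R_other = 0.1595 K/W
L = R·k·A = 0.1595×0.0339×12.7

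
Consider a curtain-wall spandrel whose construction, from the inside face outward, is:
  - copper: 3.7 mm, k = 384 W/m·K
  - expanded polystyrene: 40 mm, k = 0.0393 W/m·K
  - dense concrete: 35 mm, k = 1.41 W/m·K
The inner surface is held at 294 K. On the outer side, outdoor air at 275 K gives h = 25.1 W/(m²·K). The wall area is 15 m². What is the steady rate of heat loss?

Q ≈ 263 W

Series thermal resistances:
R_copper = L/(kA) = 0.0037/(384×15) = 6.424×10^-7 K/W
R_expanded polystyrene = L/(kA) = 0.04/(0.0393×15) = 0.06785 K/W
R_dense concrete = L/(kA) = 0.035/(1.41×15) = 0.001655 K/W
R_outer film = 1/(h_o·A) = 1/(25.1×15) = 0.002656 K/W
R_total = 0.07217 K/W
Q = ΔT / R_total = 19 / 0.07217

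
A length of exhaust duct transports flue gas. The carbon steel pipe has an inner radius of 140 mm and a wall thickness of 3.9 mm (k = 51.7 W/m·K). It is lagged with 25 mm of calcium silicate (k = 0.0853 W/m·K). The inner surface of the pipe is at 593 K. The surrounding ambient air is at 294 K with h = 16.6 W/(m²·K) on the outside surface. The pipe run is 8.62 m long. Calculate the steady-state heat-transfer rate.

Radial resistances (cylindrical: R_cond = ln(r_o/r_i)/(2πkL), R_conv = 1/(h·2πrL)):
R_carbon steel pipe wall = ln(143.9/140)/(2π×51.7×8.62) = 9.812×10^-6 K/W
R_calcium silicate = ln(168.9/143.9)/(2π×0.0853×8.62) = 0.03467 K/W
R_outer film = 1/(h_o·2πr_oL) = 1/(16.6×2π×0.1689×8.62) = 0.006585 K/W
R_total = 0.04127 K/W
Q = ΔT/R_total = 299/0.04127

Q ≈ 7250 W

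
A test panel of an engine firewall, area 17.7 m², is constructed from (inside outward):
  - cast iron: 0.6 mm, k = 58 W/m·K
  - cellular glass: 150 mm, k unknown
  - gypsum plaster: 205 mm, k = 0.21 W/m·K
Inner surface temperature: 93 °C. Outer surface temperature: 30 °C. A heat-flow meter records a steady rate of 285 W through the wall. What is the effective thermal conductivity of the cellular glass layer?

k ≈ 0.0511 W/(m·K)

Model the wall as resistances in series:
R_cast iron = L/(kA) = 0.0006/(58×17.7) = 5.845×10^-7 K/W
R_gypsum plaster = L/(kA) = 0.205/(0.21×17.7) = 0.05515 K/W
Sum of known resistances R_other = 0.05515 K/W
Total R = ΔT/Q = 63/285 = 0.2211 K/W
R_cellular glass = R_total − R_other = 0.1659 K/W
k = L/(R·A) = 0.15/(0.1659×17.7)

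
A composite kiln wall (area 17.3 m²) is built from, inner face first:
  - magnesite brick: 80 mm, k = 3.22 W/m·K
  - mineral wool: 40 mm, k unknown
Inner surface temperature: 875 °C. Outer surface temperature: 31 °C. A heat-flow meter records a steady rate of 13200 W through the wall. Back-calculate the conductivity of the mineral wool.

Model the wall as resistances in series:
R_magnesite brick = L/(kA) = 0.08/(3.22×17.3) = 0.001436 K/W
Sum of known resistances R_other = 0.001436 K/W
Total R = ΔT/Q = 844/13200 = 0.06394 K/W
R_mineral wool = R_total − R_other = 0.0625 K/W
k = L/(R·A) = 0.04/(0.0625×17.3)

k ≈ 0.037 W/(m·K)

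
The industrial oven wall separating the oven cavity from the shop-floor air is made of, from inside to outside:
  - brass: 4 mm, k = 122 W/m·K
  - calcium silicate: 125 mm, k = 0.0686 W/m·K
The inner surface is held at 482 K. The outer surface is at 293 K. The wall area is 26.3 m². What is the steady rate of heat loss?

Series thermal resistances:
R_brass = L/(kA) = 0.004/(122×26.3) = 1.247×10^-6 K/W
R_calcium silicate = L/(kA) = 0.125/(0.0686×26.3) = 0.06928 K/W
R_total = 0.06928 K/W
Q = ΔT / R_total = 189 / 0.06928

Q ≈ 2730 W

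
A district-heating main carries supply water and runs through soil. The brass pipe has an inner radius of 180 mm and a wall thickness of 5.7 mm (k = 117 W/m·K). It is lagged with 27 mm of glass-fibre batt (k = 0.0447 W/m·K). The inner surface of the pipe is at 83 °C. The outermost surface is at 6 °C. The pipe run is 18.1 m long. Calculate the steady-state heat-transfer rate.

Q ≈ 2880 W

For a radial system each layer contributes R = ln(r_out/r_in)/(2πkL); films add R = 1/(hA).
R_brass pipe wall = ln(185.7/180)/(2π×117×18.1) = 2.343×10^-6 K/W
R_glass-fibre batt = ln(212.7/185.7)/(2π×0.0447×18.1) = 0.0267 K/W
R_total = 0.02671 K/W
Q = ΔT/R_total = 77/0.02671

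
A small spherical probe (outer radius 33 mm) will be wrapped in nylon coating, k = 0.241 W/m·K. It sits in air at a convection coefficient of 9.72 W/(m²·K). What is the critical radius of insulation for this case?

For a sphere r_cr = 2k/h = 2×0.241/9.72
r_cr = 49.6 mm; since the bare radius (33 mm) is below r_cr, adding a thin layer of insulation will *increase* heat loss.

r_cr ≈ 49.6 mm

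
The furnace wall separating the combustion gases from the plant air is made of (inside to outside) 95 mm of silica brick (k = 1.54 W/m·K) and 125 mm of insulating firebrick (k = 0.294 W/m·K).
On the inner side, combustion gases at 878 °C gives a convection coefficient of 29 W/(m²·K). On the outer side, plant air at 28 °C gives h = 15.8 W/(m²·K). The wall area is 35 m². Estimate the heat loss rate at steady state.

Using the resistance-network approach (series):
R_inner film = 1/(h_i·A) = 1/(29×35) = 9.852×10^-4 K/W
R_silica brick = L/(kA) = 0.095/(1.54×35) = 0.001763 K/W
R_insulating firebrick = L/(kA) = 0.125/(0.294×35) = 0.01215 K/W
R_outer film = 1/(h_o·A) = 1/(15.8×35) = 0.001808 K/W
R_total = 0.0167 K/W
Q = ΔT / R_total = 850 / 0.0167

Q ≈ 50900 W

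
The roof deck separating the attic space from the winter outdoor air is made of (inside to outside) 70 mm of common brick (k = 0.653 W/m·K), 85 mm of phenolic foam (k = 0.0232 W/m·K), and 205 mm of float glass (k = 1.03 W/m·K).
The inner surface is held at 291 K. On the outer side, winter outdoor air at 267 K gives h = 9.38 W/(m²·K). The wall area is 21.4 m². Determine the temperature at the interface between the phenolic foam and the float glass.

Treating each layer as a thermal resistance in series:
R_common brick = L/(kA) = 0.07/(0.653×21.4) = 0.005009 K/W
R_phenolic foam = L/(kA) = 0.085/(0.0232×21.4) = 0.1712 K/W
R_float glass = L/(kA) = 0.205/(1.03×21.4) = 0.0093 K/W
R_outer film = 1/(h_o·A) = 1/(9.38×21.4) = 0.004982 K/W
R_total = 0.1905 K/W;  Q = ΔT/R_total = 24/0.1905 = 126 W
T_interface = T_inner − Q·ΣR(inner→interface) = 291 − 126×0.1762

T ≈ 269 K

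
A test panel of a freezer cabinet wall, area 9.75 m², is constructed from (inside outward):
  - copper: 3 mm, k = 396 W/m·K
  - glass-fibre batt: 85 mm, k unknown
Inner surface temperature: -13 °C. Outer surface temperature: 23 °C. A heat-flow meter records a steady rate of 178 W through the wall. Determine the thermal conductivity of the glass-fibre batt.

Series thermal resistances:
R_copper = L/(kA) = 0.003/(396×9.75) = 7.77×10^-7 K/W
Sum of known resistances R_other = 7.77×10^-7 K/W
Total R = ΔT/Q = 36/178 = 0.2022 K/W
R_glass-fibre batt = R_total − R_other = 0.2022 K/W
k = L/(R·A) = 0.085/(0.2022×9.75)

k ≈ 0.0431 W/(m·K)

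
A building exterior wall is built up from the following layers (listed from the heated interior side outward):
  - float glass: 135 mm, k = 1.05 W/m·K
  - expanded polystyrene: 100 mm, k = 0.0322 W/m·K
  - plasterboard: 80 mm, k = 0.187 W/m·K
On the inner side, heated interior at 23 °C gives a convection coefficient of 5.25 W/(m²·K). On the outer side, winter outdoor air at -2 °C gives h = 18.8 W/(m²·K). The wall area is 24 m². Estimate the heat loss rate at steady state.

Q ≈ 154 W

Model the wall as resistances in series:
R_inner film = 1/(h_i·A) = 1/(5.25×24) = 0.007937 K/W
R_float glass = L/(kA) = 0.135/(1.05×24) = 0.005357 K/W
R_expanded polystyrene = L/(kA) = 0.1/(0.0322×24) = 0.1294 K/W
R_plasterboard = L/(kA) = 0.08/(0.187×24) = 0.01783 K/W
R_outer film = 1/(h_o·A) = 1/(18.8×24) = 0.002216 K/W
R_total = 0.1627 K/W
Q = ΔT / R_total = 25 / 0.1627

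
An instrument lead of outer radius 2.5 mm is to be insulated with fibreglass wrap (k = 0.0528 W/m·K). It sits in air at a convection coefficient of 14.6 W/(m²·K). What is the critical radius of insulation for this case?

r_cr ≈ 3.62 mm

For a cylinder r_cr = k/h = 0.0528/14.6
r_cr = 3.62 mm; since the bare radius (2.5 mm) is below r_cr, adding a thin layer of insulation will *increase* heat loss.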